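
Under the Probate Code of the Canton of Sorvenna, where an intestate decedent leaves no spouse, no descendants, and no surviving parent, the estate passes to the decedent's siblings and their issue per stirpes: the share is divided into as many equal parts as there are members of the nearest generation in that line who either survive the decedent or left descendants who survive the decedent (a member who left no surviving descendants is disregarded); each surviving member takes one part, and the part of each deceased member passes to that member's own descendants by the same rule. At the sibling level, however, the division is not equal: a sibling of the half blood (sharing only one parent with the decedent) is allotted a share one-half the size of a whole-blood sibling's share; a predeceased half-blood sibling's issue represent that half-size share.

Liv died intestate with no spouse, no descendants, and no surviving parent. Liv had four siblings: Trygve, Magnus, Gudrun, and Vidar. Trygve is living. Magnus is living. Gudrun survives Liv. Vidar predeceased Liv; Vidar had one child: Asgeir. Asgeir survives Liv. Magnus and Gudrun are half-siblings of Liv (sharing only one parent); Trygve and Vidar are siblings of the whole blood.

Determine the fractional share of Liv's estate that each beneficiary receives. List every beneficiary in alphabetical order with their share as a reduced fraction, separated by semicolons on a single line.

No spouse, descendants, or parent survives, so the estate passes to Liv's siblings per stirpes.
Half-blood siblings count for one-half the weight of whole-blood siblings at the initial division.
Dividing 1 in proportion to weights (total weight 3): Trygve (weight 1) → 1/3; Magnus (weight 1/2) → 1/6; Gudrun (weight 1/2) → 1/6; Vidar (weight 1) → 1/3.
Trygve is living and takes 1/3.
Magnus is living and takes 1/6.
Gudrun is living and takes 1/6.
Vidar predeceased; the 1/3 allotted to Vidar's branch passes to Vidar's issue by representation.
Asgeir is the sole taker at this level and receives the full 1/3.

Asgeir 1/3; Gudrun 1/6; Magnus 1/6; Trygve 1/3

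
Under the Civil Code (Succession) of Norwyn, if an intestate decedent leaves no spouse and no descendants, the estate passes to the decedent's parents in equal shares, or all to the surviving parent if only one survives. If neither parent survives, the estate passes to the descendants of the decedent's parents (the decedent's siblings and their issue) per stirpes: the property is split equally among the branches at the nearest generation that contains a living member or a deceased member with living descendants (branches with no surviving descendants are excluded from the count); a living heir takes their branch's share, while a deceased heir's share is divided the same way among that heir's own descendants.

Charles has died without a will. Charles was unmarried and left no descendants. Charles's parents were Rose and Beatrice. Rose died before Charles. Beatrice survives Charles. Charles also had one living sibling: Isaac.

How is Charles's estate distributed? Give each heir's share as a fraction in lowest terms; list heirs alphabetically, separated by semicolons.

Beatrice 1

Only one parent, Beatrice, survives, so Beatrice takes the entire estate. The siblings take nothing because a surviving parent has priority.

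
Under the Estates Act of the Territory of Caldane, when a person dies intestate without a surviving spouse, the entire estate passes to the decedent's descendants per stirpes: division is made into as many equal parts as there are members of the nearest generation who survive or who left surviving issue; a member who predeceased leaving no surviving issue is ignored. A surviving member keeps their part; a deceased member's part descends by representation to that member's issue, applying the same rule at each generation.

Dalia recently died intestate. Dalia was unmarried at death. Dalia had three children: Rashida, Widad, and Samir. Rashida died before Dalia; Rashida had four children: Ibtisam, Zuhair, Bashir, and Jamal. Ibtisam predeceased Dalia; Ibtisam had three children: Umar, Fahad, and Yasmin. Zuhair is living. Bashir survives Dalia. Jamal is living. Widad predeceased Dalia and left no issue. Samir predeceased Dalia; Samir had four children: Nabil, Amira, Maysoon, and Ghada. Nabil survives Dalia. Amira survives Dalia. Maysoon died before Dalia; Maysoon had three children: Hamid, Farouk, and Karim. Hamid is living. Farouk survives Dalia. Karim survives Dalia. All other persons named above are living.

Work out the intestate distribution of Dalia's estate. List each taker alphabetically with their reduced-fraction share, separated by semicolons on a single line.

Amira 1/8; Bashir 1/8; Fahad 1/24; Farouk 1/24; Ghada 1/8; Hamid 1/24; Jamal 1/8; Karim 1/24; Nabil 1/8; Umar 1/24; Yasmin 1/24; Zuhair 1/8

There is no surviving spouse, so the entire estate passes to Dalia's descendants per stirpes.
Widad left no surviving issue, so that branch lapses and is disregarded.
The estate is divided into 2 equal shares of 1/2 among Rashida, Samir.
Rashida predeceased; the 1/2 allotted to Rashida's branch passes to Rashida's issue by representation.
The 1/2 is divided into 4 equal shares of 1/8 among Ibtisam, Zuhair, Bashir, Jamal.
Ibtisam predeceased; the 1/8 allotted to Ibtisam's branch passes to Ibtisam's issue by representation.
The 1/8 is divided into 3 equal shares of 1/24 among Umar, Fahad, Yasmin.
Umar is living and takes 1/24.
Fahad is living and takes 1/24.
Yasmin is living and takes 1/24.
Zuhair is living and takes 1/8.
Bashir is living and takes 1/8.
Jamal is living and takes 1/8.
Samir predeceased; the 1/2 allotted to Samir's branch passes to Samir's issue by representation.
The 1/2 is divided into 4 equal shares of 1/8 among Nabil, Amira, Maysoon, Ghada.
Nabil is living and takes 1/8.
Amira is living and takes 1/8.
Maysoon predeceased; the 1/8 allotted to Maysoon's branch passes to Maysoon's issue by representation.
The 1/8 is divided into 3 equal shares of 1/24 among Hamid, Farouk, Karim.
Hamid is living and takes 1/24.
Farouk is living and takes 1/24.
Karim is living and takes 1/24.
Ghada is living and takes 1/8.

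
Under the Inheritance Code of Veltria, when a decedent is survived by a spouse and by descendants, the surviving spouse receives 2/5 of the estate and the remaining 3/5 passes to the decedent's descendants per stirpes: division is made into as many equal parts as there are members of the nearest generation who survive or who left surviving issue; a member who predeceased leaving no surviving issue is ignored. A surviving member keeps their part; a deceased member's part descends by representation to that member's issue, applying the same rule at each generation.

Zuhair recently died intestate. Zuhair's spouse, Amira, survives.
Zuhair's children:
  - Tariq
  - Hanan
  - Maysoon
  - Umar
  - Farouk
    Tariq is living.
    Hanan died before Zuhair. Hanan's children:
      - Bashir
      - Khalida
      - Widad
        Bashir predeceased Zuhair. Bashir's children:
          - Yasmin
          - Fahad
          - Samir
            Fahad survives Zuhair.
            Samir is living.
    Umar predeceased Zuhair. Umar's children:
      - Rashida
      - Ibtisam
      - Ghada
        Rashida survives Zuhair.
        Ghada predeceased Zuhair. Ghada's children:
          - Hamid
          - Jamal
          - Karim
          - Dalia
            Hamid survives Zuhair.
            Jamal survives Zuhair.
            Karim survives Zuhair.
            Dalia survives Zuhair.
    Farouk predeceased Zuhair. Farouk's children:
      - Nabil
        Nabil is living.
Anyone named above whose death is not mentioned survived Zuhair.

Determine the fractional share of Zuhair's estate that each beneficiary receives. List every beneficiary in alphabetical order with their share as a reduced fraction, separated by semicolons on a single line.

Amira 2/5; Dalia 1/100; Fahad 1/75; Hamid 1/100; Ibtisam 1/25; Jamal 1/100; Karim 1/100; Khalida 1/25; Maysoon 3/25; Nabil 3/25; Rashida 1/25; Samir 1/75; Tariq 3/25; Widad 1/25; Yasmin 1/75

Amira, as surviving spouse, takes 2/5.
The remaining 3/5 passes to Zuhair's descendants per stirpes.
The 3/5 is divided into 5 equal shares of 3/25 among Tariq, Hanan, Maysoon, Umar, Farouk.
Tariq is living and takes 3/25.
Hanan predeceased; the 3/25 allotted to Hanan's branch passes to Hanan's issue by representation.
The 3/25 is divided into 3 equal shares of 1/25 among Bashir, Khalida, Widad.
Bashir predeceased; the 1/25 allotted to Bashir's branch passes to Bashir's issue by representation.
The 1/25 is divided into 3 equal shares of 1/75 among Yasmin, Fahad, Samir.
Yasmin is living and takes 1/75.
Fahad is living and takes 1/75.
Samir is living and takes 1/75.
Khalida is living and takes 1/25.
Widad is living and takes 1/25.
Maysoon is living and takes 3/25.
Umar predeceased; the 3/25 allotted to Umar's branch passes to Umar's issue by representation.
The 3/25 is divided into 3 equal shares of 1/25 among Rashida, Ibtisam, Ghada.
Rashida is living and takes 1/25.
Ibtisam is living and takes 1/25.
Ghada predeceased; the 1/25 allotted to Ghada's branch passes to Ghada's issue by representation.
The 1/25 is divided into 4 equal shares of 1/100 among Hamid, Jamal, Karim, Dalia.
Hamid is living and takes 1/100.
Jamal is living and takes 1/100.
Karim is living and takes 1/100.
Dalia is living and takes 1/100.
Farouk predeceased; the 3/25 allotted to Farouk's branch passes to Farouk's issue by representation.
Nabil is the sole taker at this level and receives the full 3/25.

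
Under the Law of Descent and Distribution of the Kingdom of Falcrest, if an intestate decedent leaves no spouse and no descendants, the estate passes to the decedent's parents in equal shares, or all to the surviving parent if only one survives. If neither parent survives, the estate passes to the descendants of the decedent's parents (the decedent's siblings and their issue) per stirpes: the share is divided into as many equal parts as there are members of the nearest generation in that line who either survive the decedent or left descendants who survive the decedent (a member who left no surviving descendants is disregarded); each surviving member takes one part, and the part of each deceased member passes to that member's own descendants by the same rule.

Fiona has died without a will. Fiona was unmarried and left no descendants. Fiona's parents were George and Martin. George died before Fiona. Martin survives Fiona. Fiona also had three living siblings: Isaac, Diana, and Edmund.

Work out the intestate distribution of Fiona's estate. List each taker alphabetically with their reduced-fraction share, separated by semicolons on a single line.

Only one parent, Martin, survives, so Martin takes the entire estate. The siblings take nothing because a surviving parent has priority.

Martin 1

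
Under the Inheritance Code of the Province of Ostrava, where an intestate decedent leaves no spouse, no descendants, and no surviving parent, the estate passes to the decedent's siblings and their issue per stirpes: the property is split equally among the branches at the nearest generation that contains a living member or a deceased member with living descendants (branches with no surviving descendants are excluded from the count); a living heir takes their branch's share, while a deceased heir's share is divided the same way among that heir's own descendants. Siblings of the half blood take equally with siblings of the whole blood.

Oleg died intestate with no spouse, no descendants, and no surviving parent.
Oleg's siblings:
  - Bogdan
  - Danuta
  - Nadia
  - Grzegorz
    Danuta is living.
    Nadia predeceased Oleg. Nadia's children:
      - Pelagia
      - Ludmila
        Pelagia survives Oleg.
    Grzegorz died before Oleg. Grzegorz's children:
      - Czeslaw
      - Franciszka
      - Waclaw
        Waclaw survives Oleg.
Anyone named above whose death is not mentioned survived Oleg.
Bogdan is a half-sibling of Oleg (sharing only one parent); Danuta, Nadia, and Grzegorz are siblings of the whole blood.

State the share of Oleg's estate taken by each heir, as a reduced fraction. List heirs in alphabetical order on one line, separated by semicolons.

Bogdan 1/4; Czeslaw 1/12; Danuta 1/4; Franciszka 1/12; Ludmila 1/8; Pelagia 1/8; Waclaw 1/12

No spouse, descendants, or parent survives, so the estate passes to Oleg's siblings per stirpes.
Half-blood and whole-blood siblings take equally under the stated rule.
The estate is divided into 4 equal shares of 1/4 among Bogdan, Danuta, Nadia, Grzegorz.
Bogdan is living and takes 1/4.
Danuta is living and takes 1/4.
Nadia predeceased; the 1/4 allotted to Nadia's branch passes to Nadia's issue by representation.
The 1/4 is divided into 2 equal shares of 1/8 among Pelagia, Ludmila.
Pelagia is living and takes 1/8.
Ludmila is living and takes 1/8.
Grzegorz predeceased; the 1/4 allotted to Grzegorz's branch passes to Grzegorz's issue by representation.
The 1/4 is divided into 3 equal shares of 1/12 among Czeslaw, Franciszka, Waclaw.
Czeslaw is living and takes 1/12.
Franciszka is living and takes 1/12.
Waclaw is living and takes 1/12.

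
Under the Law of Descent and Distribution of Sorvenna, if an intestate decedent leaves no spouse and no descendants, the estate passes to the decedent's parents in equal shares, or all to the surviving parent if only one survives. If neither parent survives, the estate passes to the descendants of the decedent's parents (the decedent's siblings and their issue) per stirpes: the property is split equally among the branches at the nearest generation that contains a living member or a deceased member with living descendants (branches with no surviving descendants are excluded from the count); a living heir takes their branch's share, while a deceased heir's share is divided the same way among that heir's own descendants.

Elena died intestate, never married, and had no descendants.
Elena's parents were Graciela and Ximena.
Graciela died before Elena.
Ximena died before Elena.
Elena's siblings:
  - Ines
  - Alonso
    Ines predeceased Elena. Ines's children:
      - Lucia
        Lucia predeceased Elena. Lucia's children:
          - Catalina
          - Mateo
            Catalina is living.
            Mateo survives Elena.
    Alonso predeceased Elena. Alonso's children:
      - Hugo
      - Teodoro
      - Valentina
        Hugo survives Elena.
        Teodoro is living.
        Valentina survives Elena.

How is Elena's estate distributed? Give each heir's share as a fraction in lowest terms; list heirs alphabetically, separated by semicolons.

Neither parent survives and there are no descendants, so the estate passes to Elena's siblings and their issue per stirpes.
The estate is divided into 2 equal shares of 1/2 among Ines, Alonso.
Ines predeceased; the 1/2 allotted to Ines's branch passes to Ines's issue by representation.
Lucia's line is the sole branch at this level, so the full 1/2 passes to Lucia's issue by representation.
The 1/2 is divided into 2 equal shares of 1/4 among Catalina, Mateo.
Catalina is living and takes 1/4.
Mateo is living and takes 1/4.
Alonso predeceased; the 1/2 allotted to Alonso's branch passes to Alonso's issue by representation.
The 1/2 is divided into 3 equal shares of 1/6 among Hugo, Teodoro, Valentina.
Hugo is living and takes 1/6.
Teodoro is living and takes 1/6.
Valentina is living and takes 1/6.

Catalina 1/4; Hugo 1/6; Mateo 1/4; Teodoro 1/6; Valentina 1/6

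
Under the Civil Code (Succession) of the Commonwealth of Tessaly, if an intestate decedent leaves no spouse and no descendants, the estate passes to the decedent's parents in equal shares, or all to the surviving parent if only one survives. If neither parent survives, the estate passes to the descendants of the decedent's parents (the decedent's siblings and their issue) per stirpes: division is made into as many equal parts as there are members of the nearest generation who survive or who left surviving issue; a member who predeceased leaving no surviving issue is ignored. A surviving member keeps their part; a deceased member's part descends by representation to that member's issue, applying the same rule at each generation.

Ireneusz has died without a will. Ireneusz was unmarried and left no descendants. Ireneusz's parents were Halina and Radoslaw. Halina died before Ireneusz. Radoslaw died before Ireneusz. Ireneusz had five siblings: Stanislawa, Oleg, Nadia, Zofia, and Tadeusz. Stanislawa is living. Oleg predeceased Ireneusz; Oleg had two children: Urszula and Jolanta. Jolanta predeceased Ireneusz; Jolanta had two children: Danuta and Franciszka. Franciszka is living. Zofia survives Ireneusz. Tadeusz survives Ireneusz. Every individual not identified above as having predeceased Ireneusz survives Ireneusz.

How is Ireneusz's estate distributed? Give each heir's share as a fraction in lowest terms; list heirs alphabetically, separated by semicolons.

Danuta 1/20; Franciszka 1/20; Nadia 1/5; Stanislawa 1/5; Tadeusz 1/5; Urszula 1/10; Zofia 1/5

Neither parent survives and there are no descendants, so the estate passes to Ireneusz's siblings and their issue per stirpes.
The estate is divided into 5 equal shares of 1/5 among Stanislawa, Oleg, Nadia, Zofia, Tadeusz.
Stanislawa is living and takes 1/5.
Oleg predeceased; the 1/5 allotted to Oleg's branch passes to Oleg's issue by representation.
The 1/5 is divided into 2 equal shares of 1/10 among Urszula, Jolanta.
Urszula is living and takes 1/10.
Jolanta predeceased; the 1/10 allotted to Jolanta's branch passes to Jolanta's issue by representation.
The 1/10 is divided into 2 equal shares of 1/20 among Danuta, Franciszka.
Danuta is living and takes 1/20.
Franciszka is living and takes 1/20.
Nadia is living and takes 1/5.
Zofia is living and takes 1/5.
Tadeusz is living and takes 1/5.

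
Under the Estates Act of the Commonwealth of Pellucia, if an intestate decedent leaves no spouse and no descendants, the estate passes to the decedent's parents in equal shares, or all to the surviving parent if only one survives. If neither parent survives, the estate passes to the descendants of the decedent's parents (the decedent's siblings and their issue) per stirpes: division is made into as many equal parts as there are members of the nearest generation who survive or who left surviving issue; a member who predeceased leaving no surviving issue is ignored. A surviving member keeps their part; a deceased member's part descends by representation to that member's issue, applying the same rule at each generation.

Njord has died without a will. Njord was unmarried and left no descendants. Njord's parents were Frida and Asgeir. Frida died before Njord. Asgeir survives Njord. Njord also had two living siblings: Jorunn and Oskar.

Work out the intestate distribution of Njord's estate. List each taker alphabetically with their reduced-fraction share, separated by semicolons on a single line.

Asgeir 1

Only one parent, Asgeir, survives, so Asgeir takes the entire estate. The siblings take nothing because a surviving parent has priority.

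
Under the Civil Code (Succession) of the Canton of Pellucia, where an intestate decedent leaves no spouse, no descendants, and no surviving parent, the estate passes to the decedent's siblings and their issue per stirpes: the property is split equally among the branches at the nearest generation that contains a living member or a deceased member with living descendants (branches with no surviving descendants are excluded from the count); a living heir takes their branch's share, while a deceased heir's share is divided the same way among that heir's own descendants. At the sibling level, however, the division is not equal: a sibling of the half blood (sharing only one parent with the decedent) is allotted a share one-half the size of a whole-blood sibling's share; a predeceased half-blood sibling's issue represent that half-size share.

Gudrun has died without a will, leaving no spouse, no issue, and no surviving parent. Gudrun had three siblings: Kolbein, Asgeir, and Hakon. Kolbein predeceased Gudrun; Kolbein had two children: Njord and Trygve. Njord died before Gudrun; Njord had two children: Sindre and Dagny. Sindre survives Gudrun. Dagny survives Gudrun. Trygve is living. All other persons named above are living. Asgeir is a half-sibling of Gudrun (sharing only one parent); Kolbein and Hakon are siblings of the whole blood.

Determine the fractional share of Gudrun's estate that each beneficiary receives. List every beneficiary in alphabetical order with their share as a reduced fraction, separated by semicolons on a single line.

No spouse, descendants, or parent survives, so the estate passes to Gudrun's siblings per stirpes.
Half-blood siblings count for one-half the weight of whole-blood siblings at the initial division.
Dividing 1 in proportion to weights (total weight 5/2): Kolbein (weight 1) → 2/5; Asgeir (weight 1/2) → 1/5; Hakon (weight 1) → 2/5.
Kolbein predeceased; the 2/5 allotted to Kolbein's branch passes to Kolbein's issue by representation.
The 2/5 is divided into 2 equal shares of 1/5 among Njord, Trygve.
Njord predeceased; the 1/5 allotted to Njord's branch passes to Njord's issue by representation.
The 1/5 is divided into 2 equal shares of 1/10 among Sindre, Dagny.
Sindre is living and takes 1/10.
Dagny is living and takes 1/10.
Trygve is living and takes 1/5.
Asgeir is living and takes 1/5.
Hakon is living and takes 2/5.

Asgeir 1/5; Dagny 1/10; Hakon 2/5; Sindre 1/10; Trygve 1/5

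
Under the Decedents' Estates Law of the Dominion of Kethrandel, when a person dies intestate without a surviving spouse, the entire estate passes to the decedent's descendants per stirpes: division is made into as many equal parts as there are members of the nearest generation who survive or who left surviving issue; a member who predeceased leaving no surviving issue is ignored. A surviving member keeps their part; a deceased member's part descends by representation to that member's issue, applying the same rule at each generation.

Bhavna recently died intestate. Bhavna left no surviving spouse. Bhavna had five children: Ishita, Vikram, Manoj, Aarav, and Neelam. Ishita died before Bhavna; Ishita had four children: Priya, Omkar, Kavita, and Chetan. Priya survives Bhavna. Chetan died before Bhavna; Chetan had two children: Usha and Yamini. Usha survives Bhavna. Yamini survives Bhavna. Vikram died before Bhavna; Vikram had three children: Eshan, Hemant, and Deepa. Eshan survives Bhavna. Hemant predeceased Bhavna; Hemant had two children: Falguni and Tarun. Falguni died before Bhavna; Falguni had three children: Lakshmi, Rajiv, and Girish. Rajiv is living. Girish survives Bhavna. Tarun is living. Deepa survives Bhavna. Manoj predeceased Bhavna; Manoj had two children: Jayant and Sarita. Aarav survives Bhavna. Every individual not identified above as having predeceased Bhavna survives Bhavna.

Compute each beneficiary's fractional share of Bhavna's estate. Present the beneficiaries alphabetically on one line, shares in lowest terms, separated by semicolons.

Aarav 1/5; Deepa 1/15; Eshan 1/15; Girish 1/90; Jayant 1/10; Kavita 1/20; Lakshmi 1/90; Neelam 1/5; Omkar 1/20; Priya 1/20; Rajiv 1/90; Sarita 1/10; Tarun 1/30; Usha 1/40; Yamini 1/40

There is no surviving spouse, so the entire estate passes to Bhavna's descendants per stirpes.
The estate is divided into 5 equal shares of 1/5 among Ishita, Vikram, Manoj, Aarav, Neelam.
Ishita predeceased; the 1/5 allotted to Ishita's branch passes to Ishita's issue by representation.
The 1/5 is divided into 4 equal shares of 1/20 among Priya, Omkar, Kavita, Chetan.
Priya is living and takes 1/20.
Omkar is living and takes 1/20.
Kavita is living and takes 1/20.
Chetan predeceased; the 1/20 allotted to Chetan's branch passes to Chetan's issue by representation.
The 1/20 is divided into 2 equal shares of 1/40 among Usha, Yamini.
Usha is living and takes 1/40.
Yamini is living and takes 1/40.
Vikram predeceased; the 1/5 allotted to Vikram's branch passes to Vikram's issue by representation.
The 1/5 is divided into 3 equal shares of 1/15 among Eshan, Hemant, Deepa.
Eshan is living and takes 1/15.
Hemant predeceased; the 1/15 allotted to Hemant's branch passes to Hemant's issue by representation.
The 1/15 is divided into 2 equal shares of 1/30 among Falguni, Tarun.
Falguni predeceased; the 1/30 allotted to Falguni's branch passes to Falguni's issue by representation.
The 1/30 is divided into 3 equal shares of 1/90 among Lakshmi, Rajiv, Girish.
Lakshmi is living and takes 1/90.
Rajiv is living and takes 1/90.
Girish is living and takes 1/90.
Tarun is living and takes 1/30.
Deepa is living and takes 1/15.
Manoj predeceased; the 1/5 allotted to Manoj's branch passes to Manoj's issue by representation.
The 1/5 is divided into 2 equal shares of 1/10 among Jayant, Sarita.
Jayant is living and takes 1/10.
Sarita is living and takes 1/10.
Aarav is living and takes 1/5.
Neelam is living and takes 1/5.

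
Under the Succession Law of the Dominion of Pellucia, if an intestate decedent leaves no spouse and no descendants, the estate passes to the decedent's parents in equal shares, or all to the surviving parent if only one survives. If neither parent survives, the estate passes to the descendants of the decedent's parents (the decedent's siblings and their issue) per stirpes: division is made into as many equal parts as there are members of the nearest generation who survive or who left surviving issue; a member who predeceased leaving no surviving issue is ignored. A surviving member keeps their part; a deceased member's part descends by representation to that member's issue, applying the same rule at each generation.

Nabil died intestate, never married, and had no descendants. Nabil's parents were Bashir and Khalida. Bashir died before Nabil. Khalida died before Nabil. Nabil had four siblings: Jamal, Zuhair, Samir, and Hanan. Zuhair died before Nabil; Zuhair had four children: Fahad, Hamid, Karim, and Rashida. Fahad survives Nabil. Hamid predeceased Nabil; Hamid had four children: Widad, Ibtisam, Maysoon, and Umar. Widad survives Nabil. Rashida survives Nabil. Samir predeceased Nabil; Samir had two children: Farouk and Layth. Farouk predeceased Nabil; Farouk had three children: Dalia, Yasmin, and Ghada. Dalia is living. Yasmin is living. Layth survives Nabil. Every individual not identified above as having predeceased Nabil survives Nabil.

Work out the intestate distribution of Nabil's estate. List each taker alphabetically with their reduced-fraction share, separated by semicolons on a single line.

Neither parent survives and there are no descendants, so the estate passes to Nabil's siblings and their issue per stirpes.
The estate is divided into 4 equal shares of 1/4 among Jamal, Zuhair, Samir, Hanan.
Jamal is living and takes 1/4.
Zuhair predeceased; the 1/4 allotted to Zuhair's branch passes to Zuhair's issue by representation.
The 1/4 is divided into 4 equal shares of 1/16 among Fahad, Hamid, Karim, Rashida.
Fahad is living and takes 1/16.
Hamid predeceased; the 1/16 allotted to Hamid's branch passes to Hamid's issue by representation.
The 1/16 is divided into 4 equal shares of 1/64 among Widad, Ibtisam, Maysoon, Umar.
Widad is living and takes 1/64.
Ibtisam is living and takes 1/64.
Maysoon is living and takes 1/64.
Umar is living and takes 1/64.
Karim is living and takes 1/16.
Rashida is living and takes 1/16.
Samir predeceased; the 1/4 allotted to Samir's branch passes to Samir's issue by representation.
The 1/4 is divided into 2 equal shares of 1/8 among Farouk, Layth.
Farouk predeceased; the 1/8 allotted to Farouk's branch passes to Farouk's issue by representation.
The 1/8 is divided into 3 equal shares of 1/24 among Dalia, Yasmin, Ghada.
Dalia is living and takes 1/24.
Yasmin is living and takes 1/24.
Ghada is living and takes 1/24.
Layth is living and takes 1/8.
Hanan is living and takes 1/4.

Dalia 1/24; Fahad 1/16; Ghada 1/24; Hanan 1/4; Ibtisam 1/64; Jamal 1/4; Karim 1/16; Layth 1/8; Maysoon 1/64; Rashida 1/16; Umar 1/64; Widad 1/64; Yasmin 1/24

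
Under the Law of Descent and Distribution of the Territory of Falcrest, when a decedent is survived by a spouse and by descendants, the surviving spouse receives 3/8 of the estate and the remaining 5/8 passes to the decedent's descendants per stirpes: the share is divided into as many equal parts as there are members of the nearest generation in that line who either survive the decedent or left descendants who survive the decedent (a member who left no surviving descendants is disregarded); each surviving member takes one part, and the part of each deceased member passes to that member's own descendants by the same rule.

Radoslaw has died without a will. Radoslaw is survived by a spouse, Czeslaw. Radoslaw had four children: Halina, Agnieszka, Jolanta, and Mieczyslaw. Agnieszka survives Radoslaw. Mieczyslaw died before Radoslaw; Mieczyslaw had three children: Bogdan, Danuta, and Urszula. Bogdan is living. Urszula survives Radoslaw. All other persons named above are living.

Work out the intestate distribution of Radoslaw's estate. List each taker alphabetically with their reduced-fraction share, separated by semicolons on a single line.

Czeslaw, as surviving spouse, takes 3/8.
The remaining 5/8 passes to Radoslaw's descendants per stirpes.
The 5/8 is divided into 4 equal shares of 5/32 among Halina, Agnieszka, Jolanta, Mieczyslaw.
Halina is living and takes 5/32.
Agnieszka is living and takes 5/32.
Jolanta is living and takes 5/32.
Mieczyslaw predeceased; the 5/32 allotted to Mieczyslaw's branch passes to Mieczyslaw's issue by representation.
The 5/32 is divided into 3 equal shares of 5/96 among Bogdan, Danuta, Urszula.
Bogdan is living and takes 5/96.
Danuta is living and takes 5/96.
Urszula is living and takes 5/96.

Agnieszka 5/32; Bogdan 5/96; Czeslaw 3/8; Danuta 5/96; Halina 5/32; Jolanta 5/32; Urszula 5/96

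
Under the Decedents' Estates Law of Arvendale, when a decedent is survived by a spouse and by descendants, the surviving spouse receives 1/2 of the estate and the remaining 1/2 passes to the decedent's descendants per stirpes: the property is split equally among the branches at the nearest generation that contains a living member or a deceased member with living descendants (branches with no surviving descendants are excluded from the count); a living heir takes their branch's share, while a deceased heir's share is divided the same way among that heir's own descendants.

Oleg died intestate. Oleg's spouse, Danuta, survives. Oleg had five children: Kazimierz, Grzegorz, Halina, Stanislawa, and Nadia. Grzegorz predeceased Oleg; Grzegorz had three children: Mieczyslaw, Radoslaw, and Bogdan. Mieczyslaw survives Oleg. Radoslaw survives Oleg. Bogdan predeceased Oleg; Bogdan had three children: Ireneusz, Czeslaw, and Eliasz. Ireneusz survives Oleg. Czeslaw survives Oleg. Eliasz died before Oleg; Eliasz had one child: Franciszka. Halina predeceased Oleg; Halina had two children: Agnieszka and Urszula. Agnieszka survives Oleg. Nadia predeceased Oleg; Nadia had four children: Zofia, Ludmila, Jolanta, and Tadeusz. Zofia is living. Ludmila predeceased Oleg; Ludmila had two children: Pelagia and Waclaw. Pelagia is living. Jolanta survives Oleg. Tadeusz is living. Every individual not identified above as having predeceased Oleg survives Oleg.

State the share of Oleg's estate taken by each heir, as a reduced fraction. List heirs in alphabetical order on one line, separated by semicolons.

Danuta, as surviving spouse, takes 1/2.
The remaining 1/2 passes to Oleg's descendants per stirpes.
The 1/2 is divided into 5 equal shares of 1/10 among Kazimierz, Grzegorz, Halina, Stanislawa, Nadia.
Kazimierz is living and takes 1/10.
Grzegorz predeceased; the 1/10 allotted to Grzegorz's branch passes to Grzegorz's issue by representation.
The 1/10 is divided into 3 equal shares of 1/30 among Mieczyslaw, Radoslaw, Bogdan.
Mieczyslaw is living and takes 1/30.
Radoslaw is living and takes 1/30.
Bogdan predeceased; the 1/30 allotted to Bogdan's branch passes to Bogdan's issue by representation.
The 1/30 is divided into 3 equal shares of 1/90 among Ireneusz, Czeslaw, Eliasz.
Ireneusz is living and takes 1/90.
Czeslaw is living and takes 1/90.
Eliasz predeceased; the 1/90 allotted to Eliasz's branch passes to Eliasz's issue by representation.
Franciszka is the sole taker at this level and receives the full 1/90.
Halina predeceased; the 1/10 allotted to Halina's branch passes to Halina's issue by representation.
The 1/10 is divided into 2 equal shares of 1/20 among Agnieszka, Urszula.
Agnieszka is living and takes 1/20.
Urszula is living and takes 1/20.
Stanislawa is living and takes 1/10.
Nadia predeceased; the 1/10 allotted to Nadia's branch passes to Nadia's issue by representation.
The 1/10 is divided into 4 equal shares of 1/40 among Zofia, Ludmila, Jolanta, Tadeusz.
Zofia is living and takes 1/40.
Ludmila predeceased; the 1/40 allotted to Ludmila's branch passes to Ludmila's issue by representation.
The 1/40 is divided into 2 equal shares of 1/80 among Pelagia, Waclaw.
Pelagia is living and takes 1/80.
Waclaw is living and takes 1/80.
Jolanta is living and takes 1/40.
Tadeusz is living and takes 1/40.

Agnieszka 1/20; Czeslaw 1/90; Danuta 1/2; Franciszka 1/90; Ireneusz 1/90; Jolanta 1/40; Kazimierz 1/10; Mieczyslaw 1/30; Pelagia 1/80; Radoslaw 1/30; Stanislawa 1/10; Tadeusz 1/40; Urszula 1/20; Waclaw 1/80; Zofia 1/40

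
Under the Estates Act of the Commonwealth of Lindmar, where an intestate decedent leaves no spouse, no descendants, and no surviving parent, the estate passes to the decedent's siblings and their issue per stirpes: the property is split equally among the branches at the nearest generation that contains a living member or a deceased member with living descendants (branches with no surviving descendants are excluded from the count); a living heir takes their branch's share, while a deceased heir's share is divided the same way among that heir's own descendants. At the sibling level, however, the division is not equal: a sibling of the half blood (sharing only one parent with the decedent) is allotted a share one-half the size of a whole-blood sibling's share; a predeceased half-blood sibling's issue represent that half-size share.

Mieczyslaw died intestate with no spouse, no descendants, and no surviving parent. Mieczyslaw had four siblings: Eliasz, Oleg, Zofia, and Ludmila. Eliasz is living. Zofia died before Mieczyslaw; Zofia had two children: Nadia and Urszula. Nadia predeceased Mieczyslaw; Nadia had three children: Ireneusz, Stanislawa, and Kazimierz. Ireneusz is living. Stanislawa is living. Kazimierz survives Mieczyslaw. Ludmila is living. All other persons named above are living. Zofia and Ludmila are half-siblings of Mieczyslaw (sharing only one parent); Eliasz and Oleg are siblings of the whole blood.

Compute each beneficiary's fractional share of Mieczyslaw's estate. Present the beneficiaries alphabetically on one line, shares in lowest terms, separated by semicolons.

No spouse, descendants, or parent survives, so the estate passes to Mieczyslaw's siblings per stirpes.
Half-blood siblings count for one-half the weight of whole-blood siblings at the initial division.
Dividing 1 in proportion to weights (total weight 3): Eliasz (weight 1) → 1/3; Oleg (weight 1) → 1/3; Zofia (weight 1/2) → 1/6; Ludmila (weight 1/2) → 1/6.
Eliasz is living and takes 1/3.
Oleg is living and takes 1/3.
Zofia predeceased; the 1/6 allotted to Zofia's branch passes to Zofia's issue by representation.
The 1/6 is divided into 2 equal shares of 1/12 among Nadia, Urszula.
Nadia predeceased; the 1/12 allotted to Nadia's branch passes to Nadia's issue by representation.
The 1/12 is divided into 3 equal shares of 1/36 among Ireneusz, Stanislawa, Kazimierz.
Ireneusz is living and takes 1/36.
Stanislawa is living and takes 1/36.
Kazimierz is living and takes 1/36.
Urszula is living and takes 1/12.
Ludmila is living and takes 1/6.

Eliasz 1/3; Ireneusz 1/36; Kazimierz 1/36; Ludmila 1/6; Oleg 1/3; Stanislawa 1/36; Urszula 1/12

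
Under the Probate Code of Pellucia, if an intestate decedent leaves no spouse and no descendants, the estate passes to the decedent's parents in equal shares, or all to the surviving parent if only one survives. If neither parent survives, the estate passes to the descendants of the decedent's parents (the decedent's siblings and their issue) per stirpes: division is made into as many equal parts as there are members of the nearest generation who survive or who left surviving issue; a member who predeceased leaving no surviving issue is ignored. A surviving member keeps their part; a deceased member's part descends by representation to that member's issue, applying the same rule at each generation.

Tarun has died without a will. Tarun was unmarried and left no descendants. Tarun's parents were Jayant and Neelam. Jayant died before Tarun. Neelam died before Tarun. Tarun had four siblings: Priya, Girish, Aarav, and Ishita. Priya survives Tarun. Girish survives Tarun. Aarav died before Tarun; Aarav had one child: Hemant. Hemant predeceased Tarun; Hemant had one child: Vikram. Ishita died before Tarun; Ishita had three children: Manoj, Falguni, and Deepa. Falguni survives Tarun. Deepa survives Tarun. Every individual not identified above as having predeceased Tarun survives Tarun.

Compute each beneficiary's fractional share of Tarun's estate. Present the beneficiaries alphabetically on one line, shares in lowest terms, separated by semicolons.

Neither parent survives and there are no descendants, so the estate passes to Tarun's siblings and their issue per stirpes.
The estate is divided into 4 equal shares of 1/4 among Priya, Girish, Aarav, Ishita.
Priya is living and takes 1/4.
Girish is living and takes 1/4.
Aarav predeceased; the 1/4 allotted to Aarav's branch passes to Aarav's issue by representation.
Hemant's line is the sole branch at this level, so the full 1/4 passes to Hemant's issue by representation.
Vikram is the sole taker at this level and receives the full 1/4.
Ishita predeceased; the 1/4 allotted to Ishita's branch passes to Ishita's issue by representation.
The 1/4 is divided into 3 equal shares of 1/12 among Manoj, Falguni, Deepa.
Manoj is living and takes 1/12.
Falguni is living and takes 1/12.
Deepa is living and takes 1/12.

Deepa 1/12; Falguni 1/12; Girish 1/4; Manoj 1/12; Priya 1/4; Vikram 1/4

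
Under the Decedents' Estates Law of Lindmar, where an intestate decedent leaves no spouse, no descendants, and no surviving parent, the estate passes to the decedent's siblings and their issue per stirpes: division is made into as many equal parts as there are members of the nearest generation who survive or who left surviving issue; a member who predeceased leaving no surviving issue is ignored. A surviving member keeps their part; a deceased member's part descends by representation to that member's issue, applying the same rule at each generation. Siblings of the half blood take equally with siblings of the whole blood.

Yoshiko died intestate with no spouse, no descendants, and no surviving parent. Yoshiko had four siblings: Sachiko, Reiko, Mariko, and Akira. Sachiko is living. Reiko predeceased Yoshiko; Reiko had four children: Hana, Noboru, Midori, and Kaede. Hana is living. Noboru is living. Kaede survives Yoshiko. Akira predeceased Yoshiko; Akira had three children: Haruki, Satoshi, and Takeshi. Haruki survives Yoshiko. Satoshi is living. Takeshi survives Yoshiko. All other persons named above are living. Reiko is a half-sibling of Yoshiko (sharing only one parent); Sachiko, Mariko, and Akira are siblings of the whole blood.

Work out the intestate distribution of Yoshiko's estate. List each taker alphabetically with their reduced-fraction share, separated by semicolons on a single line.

No spouse, descendants, or parent survives, so the estate passes to Yoshiko's siblings per stirpes.
Half-blood and whole-blood siblings take equally under the stated rule.
The estate is divided into 4 equal shares of 1/4 among Sachiko, Reiko, Mariko, Akira.
Sachiko is living and takes 1/4.
Reiko predeceased; the 1/4 allotted to Reiko's branch passes to Reiko's issue by representation.
The 1/4 is divided into 4 equal shares of 1/16 among Hana, Noboru, Midori, Kaede.
Hana is living and takes 1/16.
Noboru is living and takes 1/16.
Midori is living and takes 1/16.
Kaede is living and takes 1/16.
Mariko is living and takes 1/4.
Akira predeceased; the 1/4 allotted to Akira's branch passes to Akira's issue by representation.
The 1/4 is divided into 3 equal shares of 1/12 among Haruki, Satoshi, Takeshi.
Haruki is living and takes 1/12.
Satoshi is living and takes 1/12.
Takeshi is living and takes 1/12.

Hana 1/16; Haruki 1/12; Kaede 1/16; Mariko 1/4; Midori 1/16; Noboru 1/16; Sachiko 1/4; Satoshi 1/12; Takeshi 1/12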